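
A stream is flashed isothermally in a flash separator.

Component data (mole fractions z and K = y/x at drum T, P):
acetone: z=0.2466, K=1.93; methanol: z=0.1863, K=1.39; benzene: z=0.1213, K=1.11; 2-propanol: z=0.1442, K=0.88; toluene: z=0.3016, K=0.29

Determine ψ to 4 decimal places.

ψ = 0.2169

Rachford–Rice: g(ψ) = Σ zᵢ(Kᵢ−1)/(1+ψ(Kᵢ−1)) = 0.
g(0) = ΣzᵢKᵢ − 1 = 0.0839 and g(1) = 1 − Σzᵢ/Kᵢ = -0.5749, so a root lies in (0, 1).
Newton iteration, ψ⁰ = 0.5:
  ψ = 0.5000: g = -0.12041, g' = -0.4883 → ψ = 0.2534
  ψ = 0.2534: g = -0.01427, g' = -0.3928 → ψ = 0.2171
  ψ = 0.2171: g = -0.00010, g' = -0.3878 → ψ = 0.2169
Converged at ψ = 0.2169.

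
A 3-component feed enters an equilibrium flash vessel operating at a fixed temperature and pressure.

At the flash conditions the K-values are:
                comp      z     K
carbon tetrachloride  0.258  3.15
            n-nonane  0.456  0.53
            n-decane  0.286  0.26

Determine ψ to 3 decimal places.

Let ψ = V/F and solve Σ zᵢ(Kᵢ−1)/(1+ψ(Kᵢ−1)) = 0.
Feasibility: ΣzᵢKᵢ = 1.129, Σzᵢ/Kᵢ = 2.042 — both > 1, two phases present.
Newton iteration, ψ⁰ = 0.5:
  ψ = 0.500: g = -0.3488, g' = -0.844 → ψ = 0.087
  ψ = 0.087: g = 0.0181, g' = -1.136 → ψ = 0.103
Converged at ψ = 0.103.

ψ = 0.103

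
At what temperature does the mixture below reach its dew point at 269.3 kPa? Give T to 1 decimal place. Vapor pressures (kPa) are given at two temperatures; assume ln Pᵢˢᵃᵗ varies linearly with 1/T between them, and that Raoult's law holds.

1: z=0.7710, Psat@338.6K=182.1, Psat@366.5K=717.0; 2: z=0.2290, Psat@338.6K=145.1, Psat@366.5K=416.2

T = 347.9 K

Dew-point temperature: Σzᵢ·P/Pᵢˢᵃᵗ(T) = 1. Interpolate ln Pᵢˢᵃᵗ = aᵢ + bᵢ/T.
  T = 338.6 K: ΣzᵢP/Pᵢˢᵃᵗ = 1.5652
  T = 366.5 K: ΣzᵢP/Pᵢˢᵃᵗ = 0.4378
  T = 352.6 K: ΣzᵢP/Pᵢˢᵃᵗ = 0.8032
  T = 345.6 K: ΣzᵢP/Pᵢˢᵃᵗ = 1.1129
  T = 349.1 K: ΣzᵢP/Pᵢˢᵃᵗ = 0.9437
  T = 347.4 K: ΣzᵢP/Pᵢˢᵃᵗ = 1.0220
Interpolating between 347.4 K and 349.1 K gives T ≈ 347.9 K.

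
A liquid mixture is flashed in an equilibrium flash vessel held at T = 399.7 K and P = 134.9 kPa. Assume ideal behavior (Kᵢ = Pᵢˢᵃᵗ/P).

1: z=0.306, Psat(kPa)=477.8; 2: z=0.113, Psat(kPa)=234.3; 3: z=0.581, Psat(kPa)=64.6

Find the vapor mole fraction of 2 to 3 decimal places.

Raoult's law: Kᵢ = Pᵢˢᵃᵗ/P = Pᵢˢᵃᵗ/134.9.
  K_1 = 477.8/134.9 = 3.54188, K_2 = 234.3/134.9 = 1.73684, K_3 = 64.6/134.9 = 0.47887
Rachford–Rice: g(V/F) = Σ zᵢ(Kᵢ−1)/(1+V/F(Kᵢ−1)) = 0.
g(0) = ΣzᵢKᵢ − 1 = 0.558 and g(1) = 1 − Σzᵢ/Kᵢ = -0.365, so a root lies in (0, 1).
Iterate (Newton) starting at V/F = 0.5:
  V/F = 0.500: g = -0.0061, g' = -0.705 → V/F = 0.491
Converged at V/F = 0.491.
Compositions from xᵢ = zᵢ/(1+V/F(Kᵢ−1)), yᵢ = Kᵢxᵢ:
  1: x = 0.136, y = 0.482
  2: x = 0.083, y = 0.144
  3: x = 0.781, y = 0.374

y_2 = 0.144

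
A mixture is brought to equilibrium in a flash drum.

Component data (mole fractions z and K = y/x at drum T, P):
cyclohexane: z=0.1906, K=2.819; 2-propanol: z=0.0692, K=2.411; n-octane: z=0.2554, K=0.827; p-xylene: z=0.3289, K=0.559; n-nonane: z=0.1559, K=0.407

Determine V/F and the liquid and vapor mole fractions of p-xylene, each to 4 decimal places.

V/F = 0.2367, x_p-xylene = 0.3672, y_p-xylene = 0.2053

Newton iteration, V/F⁰ = 0.39:
  V/F = 0.3900: g = -0.07701, g' = -0.4680 → V/F = 0.2254
  V/F = 0.2254: g = 0.00620, g' = -0.5567 → V/F = 0.2366
  V/F = 0.2366: g = 0.00005, g' = -0.5479 → V/F = 0.2367
Converged at V/F = 0.2367.
Compositions from xᵢ = zᵢ/(1+V/F(Kᵢ−1)), yᵢ = Kᵢxᵢ:
  cyclohexane: x = 0.1332, y = 0.3756
  2-propanol: x = 0.0519, y = 0.1251
  n-octane: x = 0.2663, y = 0.2202
  p-xylene: x = 0.3672, y = 0.2053
  n-nonane: x = 0.1814, y = 0.0738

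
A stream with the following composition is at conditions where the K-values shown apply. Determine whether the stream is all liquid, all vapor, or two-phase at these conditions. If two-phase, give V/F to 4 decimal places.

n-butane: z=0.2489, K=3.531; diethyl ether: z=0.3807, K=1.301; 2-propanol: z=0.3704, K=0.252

two-phase, V/F = 0.4237

ΣzᵢKᵢ = 1.4675; Σzᵢ/Kᵢ = 1.8330.
Both exceed 1, so a two-phase solution exists.
Material balance + equilibrium reduce to Σ zᵢ(Kᵢ−1)/(1+ψ(Kᵢ−1)) = 0.
Newton–Raphson from ψ = 0.5:
  ψ = 0.5000: g = -0.06492, g' = -0.8656 → ψ = 0.4250
  ψ = 0.4250: g = -0.00109, g' = -0.8426 → ψ = 0.4237
Converged at ψ = 0.4237.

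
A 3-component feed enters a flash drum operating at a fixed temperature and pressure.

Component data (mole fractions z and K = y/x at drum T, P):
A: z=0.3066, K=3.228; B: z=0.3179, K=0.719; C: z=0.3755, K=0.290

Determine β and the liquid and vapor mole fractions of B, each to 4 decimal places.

Let β = V/F and solve Σ zᵢ(Kᵢ−1)/(1+β(Kᵢ−1)) = 0.
g(0) = ΣzᵢKᵢ − 1 = 0.3272 and g(1) = 1 − Σzᵢ/Kᵢ = -0.8320, so a root lies in (0, 1).
Newton–Raphson from β = 0.5:
  β = 0.5000: g = -0.19414, g' = -0.8295 → β = 0.2660
  β = 0.2660: g = 0.00372, g' = -0.9171 → β = 0.2700
Converged at β = 0.2700.
Compositions from xᵢ = zᵢ/(1+β(Kᵢ−1)), yᵢ = Kᵢxᵢ:
  A: x = 0.1914, y = 0.6179
  B: x = 0.3440, y = 0.2473
  C: x = 0.4646, y = 0.1347

β = 0.2700, x_B = 0.3440, y_B = 0.2473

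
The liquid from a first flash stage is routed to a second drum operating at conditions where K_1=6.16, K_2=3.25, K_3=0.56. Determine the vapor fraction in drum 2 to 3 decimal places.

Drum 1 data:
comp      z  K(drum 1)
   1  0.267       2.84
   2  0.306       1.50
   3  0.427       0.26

V/F (drum 2) = 0.766

Drum 1:
Iterate (Newton) starting at ψ₁ = 0.5:
  ψ₁ = 0.500: g = -0.1233, g' = -0.883 → ψ₁ = 0.360
  ψ₁ = 0.360: g = -0.0059, g' = -0.817 → ψ₁ = 0.353
Converged at ψ₁ = 0.353.
Drum-1 compositions:
  1: x = 0.162, y = 0.460
  2: x = 0.260, y = 0.390
  3: x = 0.578, y = 0.150
Drum-2 feed = drum-1 liquid: z₂ = (0.1618, 0.2601, 0.5781).
Drum 2:
Let ψ₂ = V/F and solve Σ zᵢ(Kᵢ−1)/(1+ψ₂(Kᵢ−1)) = 0.
Feasibility: ΣzᵢKᵢ = 2.166, Σzᵢ/Kᵢ = 1.139 — both > 1, two phases present.
Newton iteration, ψ₂⁰ = 0.34:
  ψ₂ = 0.340: g = 0.3356, g' = -1.145 → ψ₂ = 0.633
  ψ₂ = 0.633: g = 0.0845, g' = -0.676 → ψ₂ = 0.758
  ψ₂ = 0.758: g = 0.0046, g' = -0.610 → ψ₂ = 0.766
Converged at ψ₂ = 0.766.
  1: x = 0.033, y = 0.201
  2: x = 0.096, y = 0.310
  3: x = 0.872, y = 0.488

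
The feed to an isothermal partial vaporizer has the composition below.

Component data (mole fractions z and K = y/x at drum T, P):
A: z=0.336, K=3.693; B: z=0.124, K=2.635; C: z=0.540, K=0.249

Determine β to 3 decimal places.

Rachford–Rice: g(β) = Σ zᵢ(Kᵢ−1)/(1+β(Kᵢ−1)) = 0.
g(0) = ΣzᵢKᵢ − 1 = 0.702 and g(1) = 1 − Σzᵢ/Kᵢ = -1.307, so a root lies in (0, 1).
Newton–Raphson from β = 0.5:
  β = 0.500: g = -0.1522, g' = -1.324 → β = 0.385
  β = 0.385: g = -0.0018, g' = -1.315 → β = 0.384
Converged at β = 0.384.

β = 0.384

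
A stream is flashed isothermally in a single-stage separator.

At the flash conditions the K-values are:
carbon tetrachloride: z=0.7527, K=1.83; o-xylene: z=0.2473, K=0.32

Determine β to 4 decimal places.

β = 0.8090

Let β = V/F and solve Σ zᵢ(Kᵢ−1)/(1+β(Kᵢ−1)) = 0.
Feasibility: ΣzᵢKᵢ = 1.4566, Σzᵢ/Kᵢ = 1.1841 — both > 1, two phases present.
Iterate (Newton) starting at β = 0.7:
  β = 0.7000: g = 0.07423, g' = -0.6239 → β = 0.8190
  β = 0.8190: g = -0.00760, g' = -0.7662 → β = 0.8091
  β = 0.8091: g = -0.00008, g' = -0.7507 → β = 0.8090
Converged at β = 0.8090.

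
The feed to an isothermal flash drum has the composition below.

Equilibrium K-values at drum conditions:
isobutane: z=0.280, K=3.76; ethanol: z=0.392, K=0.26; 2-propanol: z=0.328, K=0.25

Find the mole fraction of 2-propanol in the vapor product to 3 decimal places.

Material balance + equilibrium reduce to Σ zᵢ(Kᵢ−1)/(1+ψ(Kᵢ−1)) = 0.
g(0) = ΣzᵢKᵢ − 1 = 0.237 and g(1) = 1 − Σzᵢ/Kᵢ = -1.894, so a root lies in (0, 1).
Newton iteration, ψ⁰ = 0.64:
  ψ = 0.640: g = -0.7448, g' = -1.736 → ψ = 0.211
  ψ = 0.211: g = -0.1475, g' = -1.414 → ψ = 0.107
  ψ = 0.107: g = 0.0148, g' = -1.744 → ψ = 0.115
Converged at ψ = 0.115.
Compositions from xᵢ = zᵢ/(1+ψ(Kᵢ−1)), yᵢ = Kᵢxᵢ:
  isobutane: x = 0.212, y = 0.799
  ethanol: x = 0.429, y = 0.111
  2-propanol: x = 0.359, y = 0.090

y_2-propanol = 0.090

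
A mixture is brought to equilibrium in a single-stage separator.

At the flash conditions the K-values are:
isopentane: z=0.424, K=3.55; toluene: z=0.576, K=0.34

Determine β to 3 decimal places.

β = 0.417

Binary case is linear: z₁(K₁−1)(1+β(K₂−1)) + z₂(K₂−1)(1+β(K₁−1)) = 0
⇒ β = [z₁(K₁−1)+z₂(K₂−1)] / [−(K₁−1)(K₂−1)] = 0.7010/1.6830 = 0.417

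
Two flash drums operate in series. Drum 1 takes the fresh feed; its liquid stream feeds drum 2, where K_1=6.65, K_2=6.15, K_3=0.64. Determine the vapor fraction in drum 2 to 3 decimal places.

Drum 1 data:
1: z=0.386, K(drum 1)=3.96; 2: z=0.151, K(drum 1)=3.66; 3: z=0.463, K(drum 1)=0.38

Drum 1:
Rachford–Rice: g(ψ₁) = Σ zᵢ(Kᵢ−1)/(1+ψ₁(Kᵢ−1)) = 0.
Check two-phase: ΣzᵢKᵢ = 2.257 > 1 and Σzᵢ/Kᵢ = 1.357 > 1, so g(0) = 1.257 > 0 and g(1) = -0.357 < 0.
Newton iteration, ψ₁⁰ = 0.5:
  ψ₁ = 0.500: g = 0.2171, g' = -1.121 → ψ₁ = 0.694
  ψ₁ = 0.694: g = 0.0116, g' = -1.043 → ψ₁ = 0.705
Converged at ψ₁ = 0.705.
Drum-1 compositions:
  1: x = 0.125, y = 0.495
  2: x = 0.053, y = 0.192
  3: x = 0.822, y = 0.313
Drum-2 feed = drum-1 liquid: z₂ = (0.1251, 0.0525, 0.8224).
Drum 2:
Iterate (Newton) starting at ψ₂ = 0.43:
  ψ₂ = 0.430: g = -0.0601, g' = -0.623 → ψ₂ = 0.334
  ψ₂ = 0.334: g = 0.0080, g' = -0.806 → ψ₂ = 0.343
  ψ₂ = 0.343: g = 0.0001, g' = -0.782 → ψ₂ = 0.344
Converged at ψ₂ = 0.344.
  1: x = 0.043, y = 0.283
  2: x = 0.019, y = 0.117
  3: x = 0.939, y = 0.601

V/F (drum 2) = 0.344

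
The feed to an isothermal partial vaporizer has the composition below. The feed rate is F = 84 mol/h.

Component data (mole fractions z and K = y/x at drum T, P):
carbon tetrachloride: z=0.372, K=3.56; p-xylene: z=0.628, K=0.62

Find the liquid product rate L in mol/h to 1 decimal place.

Iterate (Newton) starting at V/F = 0.43:
  V/F = 0.430: g = 0.1681, g' = -0.682 → V/F = 0.676
  V/F = 0.676: g = 0.0274, g' = -0.491 → V/F = 0.732
  V/F = 0.732: g = 0.0006, g' = -0.469 → V/F = 0.734
Converged at V/F = 0.734.
Then V = V/F·F = 0.7336·84 = 61.6 mol/h and L = F − V = 22.4 mol/h.

L = 22.4 mol/h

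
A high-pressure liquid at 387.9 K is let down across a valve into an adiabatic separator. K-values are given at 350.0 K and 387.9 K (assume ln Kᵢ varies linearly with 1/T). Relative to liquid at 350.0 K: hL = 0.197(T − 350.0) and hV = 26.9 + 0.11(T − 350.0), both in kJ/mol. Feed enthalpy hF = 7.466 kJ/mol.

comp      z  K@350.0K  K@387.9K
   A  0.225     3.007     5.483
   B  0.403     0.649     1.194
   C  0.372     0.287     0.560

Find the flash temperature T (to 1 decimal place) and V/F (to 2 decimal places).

Adiabatic flash: solve Rachford–Rice at each trial T, then check hF = ψ·hV(T) + (1−ψ)·hL(T).
  T = 350.0 K: K = (3.007, 0.649, 0.287), RR gives ψ = 0.041, H_out = 1.116 kJ/mol
  T = 387.9 K: K = (5.483, 1.194, 0.560), RR gives ψ = 0.889, H_out = 28.459 kJ/mol
  T = 368.9 K: K = (4.120, 0.893, 0.407), RR gives ψ = 0.368, H_out = 13.026 kJ/mol
  T = 359.4 K: K = (3.532, 0.764, 0.343), RR gives ψ = 0.197, H_out = 6.981 kJ/mol
  T = 364.1 K: K = (3.815, 0.826, 0.374), RR gives ψ = 0.278, H_out = 9.912 kJ/mol
  T = 361.8 K: K = (3.675, 0.795, 0.359), RR gives ψ = 0.237, H_out = 8.469 kJ/mol
Linear interpolation between T = 359.4 (H_out = 6.981) and T = 361.8 (H_out = 8.469) on hF = 7.466 gives T ≈ 360.2 K, at which ψ = 0.21.

T = 360.2 K, V/F = 0.21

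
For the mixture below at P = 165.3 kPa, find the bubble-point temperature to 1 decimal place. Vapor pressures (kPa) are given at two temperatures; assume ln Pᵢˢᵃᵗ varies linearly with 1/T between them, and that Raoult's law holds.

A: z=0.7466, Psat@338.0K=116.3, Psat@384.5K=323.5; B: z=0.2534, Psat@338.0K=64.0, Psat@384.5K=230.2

T = 357.2 K

Bubble-point temperature: ΣzᵢPᵢˢᵃᵗ(T) = P. Interpolate ln Pᵢˢᵃᵗ = aᵢ + bᵢ/T.
  T = 338.0 K: ΣzᵢPᵢˢᵃᵗ = 103.05 kPa
  T = 384.5 K: ΣzᵢPᵢˢᵃᵗ = 299.86 kPa
  T = 361.2 K: ΣzᵢPᵢˢᵃᵗ = 181.51 kPa
  T = 349.6 K: ΣzᵢPᵢˢᵃᵗ = 138.01 kPa
  T = 355.4 K: ΣzᵢPᵢˢᵃᵗ = 158.61 kPa
  T = 358.3 K: ΣzᵢPᵢˢᵃᵗ = 169.76 kPa
  T = 356.9 K: ΣzᵢPᵢˢᵃᵗ = 164.31 kPa
Interpolating between 356.9 K and 358.3 K gives T ≈ 357.2 K.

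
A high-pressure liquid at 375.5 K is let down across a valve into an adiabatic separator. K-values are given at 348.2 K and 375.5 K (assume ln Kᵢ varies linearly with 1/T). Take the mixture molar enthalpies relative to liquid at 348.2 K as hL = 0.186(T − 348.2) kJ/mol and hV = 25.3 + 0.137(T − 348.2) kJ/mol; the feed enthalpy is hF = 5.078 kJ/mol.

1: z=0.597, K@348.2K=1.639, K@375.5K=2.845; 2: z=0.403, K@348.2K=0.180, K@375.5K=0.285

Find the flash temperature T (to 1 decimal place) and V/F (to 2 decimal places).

T = 350.7 K, V/F = 0.18

Adiabatic flash: solve Rachford–Rice at each trial T, then check hF = ψ·hV(T) + (1−ψ)·hL(T).
  T = 348.2 K: K = (1.639, 0.180), RR gives ψ = 0.097, H_out = 2.464 kJ/mol
  T = 375.5 K: K = (2.845, 0.285), RR gives ψ = 0.617, H_out = 19.851 kJ/mol
  T = 361.9 K: K = (2.184, 0.229), RR gives ψ = 0.434, H_out = 13.229 kJ/mol
  T = 355.0 K: K = (1.895, 0.203), RR gives ψ = 0.299, H_out = 8.732 kJ/mol
  T = 351.6 K: K = (1.764, 0.191), RR gives ψ = 0.211, H_out = 5.925 kJ/mol
  T = 349.9 K: K = (1.701, 0.186), RR gives ψ = 0.158, H_out = 4.295 kJ/mol
Linear interpolation between T = 349.9 (H_out = 4.295) and T = 351.6 (H_out = 5.925) on hF = 5.078 gives T ≈ 350.7 K, at which ψ = 0.18.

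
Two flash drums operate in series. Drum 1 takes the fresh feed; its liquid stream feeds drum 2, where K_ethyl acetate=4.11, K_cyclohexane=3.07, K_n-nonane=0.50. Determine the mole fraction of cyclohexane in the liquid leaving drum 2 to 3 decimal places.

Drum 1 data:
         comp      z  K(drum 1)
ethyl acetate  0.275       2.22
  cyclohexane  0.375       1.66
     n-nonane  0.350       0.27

x_cyclohexane (drum 2) = 0.117

Drum 1:
Rachford–Rice: g(ψ₁) = Σ zᵢ(Kᵢ−1)/(1+ψ₁(Kᵢ−1)) = 0.
Feasibility: ΣzᵢKᵢ = 1.328, Σzᵢ/Kᵢ = 1.646 — both > 1, two phases present.
Newton–Raphson from ψ₁ = 0.6:
  ψ₁ = 0.600: g = -0.0836, g' = -0.811 → ψ₁ = 0.497
  ψ₁ = 0.497: g = -0.0057, g' = -0.711 → ψ₁ = 0.489
Converged at ψ₁ = 0.489.
Drum-1 compositions:
  ethyl acetate: x = 0.172, y = 0.382
  cyclohexane: x = 0.284, y = 0.471
  n-nonane: x = 0.544, y = 0.147
Drum-2 feed = drum-1 liquid: z₂ = (0.1723, 0.2835, 0.5442).
Drum 2:
Let ψ₂ = V/F and solve Σ zᵢ(Kᵢ−1)/(1+ψ₂(Kᵢ−1)) = 0.
Feasibility: ΣzᵢKᵢ = 1.851, Σzᵢ/Kᵢ = 1.223 — both > 1, two phases present.
Newton iteration, ψ₂⁰ = 0.63:
  ψ₂ = 0.630: g = 0.0385, g' = -0.709 → ψ₂ = 0.684
  ψ₂ = 0.684: g = 0.0005, g' = -0.693 → ψ₂ = 0.685
Converged at ψ₂ = 0.685.
  ethyl acetate: x = 0.055, y = 0.226
  cyclohexane: x = 0.117, y = 0.360
  n-nonane: x = 0.828, y = 0.414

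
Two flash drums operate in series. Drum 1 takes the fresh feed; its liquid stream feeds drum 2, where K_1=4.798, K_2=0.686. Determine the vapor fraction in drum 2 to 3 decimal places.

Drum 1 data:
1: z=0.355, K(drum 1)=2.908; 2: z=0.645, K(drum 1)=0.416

Drum 1:
Rachford–Rice: g(ψ₁) = Σ zᵢ(Kᵢ−1)/(1+ψ₁(Kᵢ−1)) = 0.
Check two-phase: ΣzᵢKᵢ = 1.301 > 1 and Σzᵢ/Kᵢ = 1.673 > 1, so g(0) = 0.301 > 0 and g(1) = -0.673 < 0.
Binary case is linear: z₁(K₁−1)(1+ψ₁(K₂−1)) + z₂(K₂−1)(1+ψ₁(K₁−1)) = 0
⇒ ψ₁ = [z₁(K₁−1)+z₂(K₂−1)] / [−(K₁−1)(K₂−1)] = 0.3007/1.1143 = 0.270
Drum-1 compositions:
  1: x = 0.234, y = 0.681
  2: x = 0.766, y = 0.319
Drum-2 feed = drum-1 liquid: z₂ = (0.2343, 0.7657).
Drum 2:
Rachford–Rice: g(ψ₂) = Σ zᵢ(Kᵢ−1)/(1+ψ₂(Kᵢ−1)) = 0.
Check two-phase: ΣzᵢKᵢ = 1.650 > 1 and Σzᵢ/Kᵢ = 1.165 > 1, so g(0) = 0.650 > 0 and g(1) = -0.165 < 0.
Binary case is linear: z₁(K₁−1)(1+ψ₂(K₂−1)) + z₂(K₂−1)(1+ψ₂(K₁−1)) = 0
⇒ ψ₂ = [z₁(K₁−1)+z₂(K₂−1)] / [−(K₁−1)(K₂−1)] = 0.6496/1.1926 = 0.545
  1: x = 0.076, y = 0.366
  2: x = 0.924, y = 0.634

V/F (drum 2) = 0.545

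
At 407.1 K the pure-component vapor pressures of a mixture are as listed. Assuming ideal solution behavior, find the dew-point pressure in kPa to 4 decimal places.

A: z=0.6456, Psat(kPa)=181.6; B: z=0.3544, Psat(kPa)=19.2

At the dew point ψ → 1, so Σzᵢ/Kᵢ = 1 with Kᵢ = Pᵢˢᵃᵗ/P ⇒ 1/P = Σzᵢ/Pᵢˢᵃᵗ.
1/P = 0.6456/181.6 + 0.3544/19.2 = 0.0220134 ⇒ P = 45.4269 kPa

Pdew = 45.4269 kPa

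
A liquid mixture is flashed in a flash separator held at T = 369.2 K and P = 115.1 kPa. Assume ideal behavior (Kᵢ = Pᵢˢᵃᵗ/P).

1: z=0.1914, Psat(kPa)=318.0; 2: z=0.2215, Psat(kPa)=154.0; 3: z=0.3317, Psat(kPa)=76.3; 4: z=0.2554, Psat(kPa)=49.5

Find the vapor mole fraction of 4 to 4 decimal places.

Raoult's law: Kᵢ = Pᵢˢᵃᵗ/P = Pᵢˢᵃᵗ/115.1.
  K_1 = 318.0/115.1 = 2.762815, K_2 = 154.0/115.1 = 1.337967, K_3 = 76.3/115.1 = 0.662902, K_4 = 49.5/115.1 = 0.430061
Let ψ = V/F and solve Σ zᵢ(Kᵢ−1)/(1+ψ(Kᵢ−1)) = 0.
Feasibility: ΣzᵢKᵢ = 1.1549, Σzᵢ/Kᵢ = 1.3291 — both > 1, two phases present.
Newton–Raphson from ψ = 0.45:
  ψ = 0.4500: g = -0.07446, g' = -0.4065 → ψ = 0.2668
  ψ = 0.2668: g = 0.00360, g' = -0.4573 → ψ = 0.2747
Converged at ψ = 0.2747.
Compositions from xᵢ = zᵢ/(1+ψ(Kᵢ−1)), yᵢ = Kᵢxᵢ:
  1: x = 0.1289, y = 0.3563
  2: x = 0.2027, y = 0.2712
  3: x = 0.3656, y = 0.2423
  4: x = 0.3028, y = 0.1302

y_4 = 0.1302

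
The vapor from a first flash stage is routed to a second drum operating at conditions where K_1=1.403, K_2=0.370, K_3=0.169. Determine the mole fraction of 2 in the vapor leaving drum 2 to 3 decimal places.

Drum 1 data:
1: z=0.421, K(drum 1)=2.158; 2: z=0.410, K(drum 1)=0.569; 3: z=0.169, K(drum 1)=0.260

Drum 1:
Rachford–Rice: g(ψ₁) = Σ zᵢ(Kᵢ−1)/(1+ψ₁(Kᵢ−1)) = 0.
Feasibility: ΣzᵢKᵢ = 1.186, Σzᵢ/Kᵢ = 1.566 — both > 1, two phases present.
Newton–Raphson from ψ₁ = 0.5:
  ψ₁ = 0.500: g = -0.1150, g' = -0.583 → ψ₁ = 0.303
  ψ₁ = 0.303: g = -0.0035, g' = -0.564 → ψ₁ = 0.297
Converged at ψ₁ = 0.297.
Drum-1 compositions:
  1: x = 0.313, y = 0.676
  2: x = 0.470, y = 0.267
  3: x = 0.217, y = 0.056
Drum-2 feed = drum-1 vapor: z₂ = (0.6762, 0.2675, 0.0563).
Drum 2:
Let ψ₂ = V/F and solve Σ zᵢ(Kᵢ−1)/(1+ψ₂(Kᵢ−1)) = 0.
Feasibility: ΣzᵢKᵢ = 1.057, Σzᵢ/Kᵢ = 1.538 — both > 1, two phases present.
Newton–Raphson from ψ₂ = 0.5:
  ψ₂ = 0.500: g = -0.0993, g' = -0.416 → ψ₂ = 0.261
  ψ₂ = 0.261: g = -0.0150, g' = -0.306 → ψ₂ = 0.212
  ψ₂ = 0.212: g = -0.0003, g' = -0.292 → ψ₂ = 0.211
Converged at ψ₂ = 0.211.
  1: x = 0.623, y = 0.874
  2: x = 0.309, y = 0.114
  3: x = 0.068, y = 0.012

y_2 (drum 2) = 0.114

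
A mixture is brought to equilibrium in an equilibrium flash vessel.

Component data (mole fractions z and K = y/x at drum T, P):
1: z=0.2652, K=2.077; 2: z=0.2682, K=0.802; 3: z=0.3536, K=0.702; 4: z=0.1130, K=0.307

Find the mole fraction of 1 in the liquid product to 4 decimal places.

Rachford–Rice: g(ψ) = Σ zᵢ(Kᵢ−1)/(1+ψ(Kᵢ−1)) = 0.
g(0) = ΣzᵢKᵢ − 1 = 0.0488 and g(1) = 1 − Σzᵢ/Kᵢ = -0.3339, so a root lies in (0, 1).
Iterate (Newton) starting at ψ = 0.5:
  ψ = 0.5000: g = -0.11694, g' = -0.3133 → ψ = 0.1268
  ψ = 0.1268: g = 0.00147, g' = -0.3483 → ψ = 0.1310
Converged at ψ = 0.1310.
Compositions from xᵢ = zᵢ/(1+ψ(Kᵢ−1)), yᵢ = Kᵢxᵢ:
  1: x = 0.2324, y = 0.4827
  2: x = 0.2753, y = 0.2208
  3: x = 0.3680, y = 0.2583
  4: x = 0.1243, y = 0.0382

x_1 = 0.2324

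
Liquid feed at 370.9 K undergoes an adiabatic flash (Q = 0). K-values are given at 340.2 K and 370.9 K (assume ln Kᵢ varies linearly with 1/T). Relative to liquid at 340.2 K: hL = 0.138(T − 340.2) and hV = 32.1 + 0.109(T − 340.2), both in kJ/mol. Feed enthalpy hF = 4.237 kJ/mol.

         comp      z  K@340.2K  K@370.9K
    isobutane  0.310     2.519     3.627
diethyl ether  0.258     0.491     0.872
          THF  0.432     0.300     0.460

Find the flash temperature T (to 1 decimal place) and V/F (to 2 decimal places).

T = 345.2 K, V/F = 0.11

Adiabatic flash: solve Rachford–Rice at each trial T, then check hF = ψ·hV(T) + (1−ψ)·hL(T).
  T = 340.2 K: K = (2.519, 0.491, 0.300), RR gives ψ = 0.039, H_out = 1.241 kJ/mol
  T = 370.9 K: K = (3.627, 0.872, 0.460), RR gives ψ = 0.496, H_out = 19.704 kJ/mol
  T = 355.5 K: K = (3.045, 0.662, 0.375), RR gives ψ = 0.255, H_out = 10.175 kJ/mol
  T = 347.9 K: K = (2.777, 0.573, 0.336), RR gives ψ = 0.149, H_out = 5.797 kJ/mol
  T = 344.0 K: K = (2.645, 0.530, 0.318), RR gives ψ = 0.094, H_out = 3.522 kJ/mol
  T = 345.9 K: K = (2.709, 0.550, 0.327), RR gives ψ = 0.121, H_out = 4.636 kJ/mol
Linear interpolation between T = 344.0 (H_out = 3.522) and T = 345.9 (H_out = 4.636) on hF = 4.237 gives T ≈ 345.2 K, at which ψ = 0.11.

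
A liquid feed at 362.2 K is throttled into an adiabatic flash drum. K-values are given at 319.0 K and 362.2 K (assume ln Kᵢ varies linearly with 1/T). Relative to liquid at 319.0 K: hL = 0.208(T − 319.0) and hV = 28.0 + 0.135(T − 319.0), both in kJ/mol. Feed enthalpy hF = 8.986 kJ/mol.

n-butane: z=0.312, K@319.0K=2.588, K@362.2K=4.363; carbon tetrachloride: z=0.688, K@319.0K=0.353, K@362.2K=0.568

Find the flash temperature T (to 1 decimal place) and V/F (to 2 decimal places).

Adiabatic flash: solve Rachford–Rice at each trial T, then check hF = ψ·hV(T) + (1−ψ)·hL(T).
  T = 319.0 K: K = (2.588, 0.353), RR gives ψ = 0.049, H_out = 1.371 kJ/mol
  T = 362.2 K: K = (4.363, 0.568), RR gives ψ = 0.518, H_out = 21.847 kJ/mol
  T = 340.6 K: K = (3.416, 0.455), RR gives ψ = 0.287, H_out = 12.085 kJ/mol
  T = 329.8 K: K = (2.987, 0.402), RR gives ψ = 0.176, H_out = 7.028 kJ/mol
  T = 335.2 K: K = (3.198, 0.428), RR gives ψ = 0.232, H_out = 9.604 kJ/mol
  T = 332.5 K: K = (3.092, 0.415), RR gives ψ = 0.204, H_out = 8.331 kJ/mol
  T = 333.9 K: K = (3.146, 0.422), RR gives ψ = 0.219, H_out = 8.994 kJ/mol
Linear interpolation between T = 332.5 (H_out = 8.331) and T = 333.9 (H_out = 8.994) on hF = 8.986 gives T ≈ 333.9 K, at which ψ = 0.22.

T = 333.9 K, V/F = 0.22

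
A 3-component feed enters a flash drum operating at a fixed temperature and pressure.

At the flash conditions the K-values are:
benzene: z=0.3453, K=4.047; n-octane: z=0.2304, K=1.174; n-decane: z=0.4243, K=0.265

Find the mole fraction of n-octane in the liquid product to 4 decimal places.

x_n-octane = 0.2132

Material balance + equilibrium reduce to Σ zᵢ(Kᵢ−1)/(1+ψ(Kᵢ−1)) = 0.
Check two-phase: ΣzᵢKᵢ = 1.7804 > 1 and Σzᵢ/Kᵢ = 1.8827 > 1, so g(0) = 0.7804 > 0 and g(1) = -0.8827 < 0.
Iterate (Newton) starting at ψ = 0.53:
  ψ = 0.5300: g = -0.07181, g' = -1.0898 → ψ = 0.4641
  ψ = 0.4641: g = -0.00041, g' = -1.0840 → ψ = 0.4637
Converged at ψ = 0.4637.
Compositions from xᵢ = zᵢ/(1+ψ(Kᵢ−1)), yᵢ = Kᵢxᵢ:
  benzene: x = 0.1431, y = 0.5791
  n-octane: x = 0.2132, y = 0.2503
  n-decane: x = 0.6437, y = 0.1706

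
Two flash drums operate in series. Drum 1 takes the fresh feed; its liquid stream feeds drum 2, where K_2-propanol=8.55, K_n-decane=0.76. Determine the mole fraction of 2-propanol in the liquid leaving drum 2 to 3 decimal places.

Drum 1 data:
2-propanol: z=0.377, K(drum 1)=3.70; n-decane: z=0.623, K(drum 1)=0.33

x_2-propanol (drum 2) = 0.031

Drum 1:
Let ψ₁ = V/F and solve Σ zᵢ(Kᵢ−1)/(1+ψ₁(Kᵢ−1)) = 0.
g(0) = ΣzᵢKᵢ − 1 = 0.600 and g(1) = 1 − Σzᵢ/Kᵢ = -0.990, so a root lies in (0, 1).
Iterate (Newton) starting at ψ₁ = 0.33:
  ψ₁ = 0.330: g = 0.0024, g' = -1.230 → ψ₁ = 0.332
Converged at ψ₁ = 0.332.
Drum-1 compositions:
  2-propanol: x = 0.199, y = 0.736
  n-decane: x = 0.801, y = 0.264
Drum-2 feed = drum-1 liquid: z₂ = (0.1988, 0.8012).
Drum 2:
Rachford–Rice: g(ψ₂) = Σ zᵢ(Kᵢ−1)/(1+ψ₂(Kᵢ−1)) = 0.
Check two-phase: ΣzᵢKᵢ = 2.309 > 1 and Σzᵢ/Kᵢ = 1.077 > 1, so g(0) = 1.309 > 0 and g(1) = -0.077 < 0.
Binary case is linear: z₁(K₁−1)(1+ψ₂(K₂−1)) + z₂(K₂−1)(1+ψ₂(K₁−1)) = 0
⇒ ψ₂ = [z₁(K₁−1)+z₂(K₂−1)] / [−(K₁−1)(K₂−1)] = 1.3088/1.8120 = 0.722
  2-propanol: x = 0.031, y = 0.263
  n-decane: x = 0.969, y = 0.737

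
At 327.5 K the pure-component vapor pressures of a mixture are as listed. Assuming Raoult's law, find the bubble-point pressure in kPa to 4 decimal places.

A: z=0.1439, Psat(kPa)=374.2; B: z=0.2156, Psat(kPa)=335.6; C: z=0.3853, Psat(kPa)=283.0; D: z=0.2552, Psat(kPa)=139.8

Pbub = 270.9196 kPa

At the bubble point ψ → 0, so ΣzᵢKᵢ = 1 with Kᵢ = Pᵢˢᵃᵗ/P ⇒ P = ΣzᵢPᵢˢᵃᵗ.
P = 0.1439·374.2 + 0.2156·335.6 + 0.3853·283.0 + 0.2552·139.8 = 270.9196 kPa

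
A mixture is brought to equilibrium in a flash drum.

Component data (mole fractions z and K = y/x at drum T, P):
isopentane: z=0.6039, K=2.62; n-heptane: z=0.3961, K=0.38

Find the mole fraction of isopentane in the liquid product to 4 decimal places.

x_isopentane = 0.2768

Binary case is linear: z₁(K₁−1)(1+V/F(K₂−1)) + z₂(K₂−1)(1+V/F(K₁−1)) = 0
⇒ V/F = [z₁(K₁−1)+z₂(K₂−1)] / [−(K₁−1)(K₂−1)] = 0.73274/1.00440 = 0.7295
Compositions from xᵢ = zᵢ/(1+V/F(Kᵢ−1)), yᵢ = Kᵢxᵢ:
  isopentane: x = 0.2768, y = 0.7252
  n-heptane: x = 0.7232, y = 0.2748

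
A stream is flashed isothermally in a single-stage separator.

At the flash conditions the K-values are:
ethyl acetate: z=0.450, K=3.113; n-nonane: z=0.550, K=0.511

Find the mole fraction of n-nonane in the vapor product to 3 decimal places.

Let β = V/F and solve Σ zᵢ(Kᵢ−1)/(1+β(Kᵢ−1)) = 0.
Feasibility: ΣzᵢKᵢ = 1.682, Σzᵢ/Kᵢ = 1.221 — both > 1, two phases present.
Newton iteration, β⁰ = 0.63:
  β = 0.630: g = 0.0192, g' = -0.644 → β = 0.660
Converged at β = 0.660.
Compositions from xᵢ = zᵢ/(1+β(Kᵢ−1)), yᵢ = Kᵢxᵢ:
  ethyl acetate: x = 0.188, y = 0.585
  n-nonane: x = 0.812, y = 0.415

y_n-nonane = 0.415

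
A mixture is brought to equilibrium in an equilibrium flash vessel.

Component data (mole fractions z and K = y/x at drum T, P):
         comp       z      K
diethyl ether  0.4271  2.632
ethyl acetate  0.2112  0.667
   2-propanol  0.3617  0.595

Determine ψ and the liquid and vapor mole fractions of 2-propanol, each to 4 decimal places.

ψ = 0.7736, x_2-propanol = 0.5267, y_2-propanol = 0.3134

Newton iteration, ψ⁰ = 0.5:
  ψ = 0.5000: g = 0.11576, g' = -0.4719 → ψ = 0.7453
  ψ = 0.7453: g = 0.01113, g' = -0.3947 → ψ = 0.7735
  ψ = 0.7735: g = 0.00006, g' = -0.3905 → ψ = 0.7736
Converged at ψ = 0.7736.
Compositions from xᵢ = zᵢ/(1+ψ(Kᵢ−1)), yᵢ = Kᵢxᵢ:
  diethyl ether: x = 0.1888, y = 0.4968
  ethyl acetate: x = 0.2845, y = 0.1898
  2-propanol: x = 0.5267, y = 0.3134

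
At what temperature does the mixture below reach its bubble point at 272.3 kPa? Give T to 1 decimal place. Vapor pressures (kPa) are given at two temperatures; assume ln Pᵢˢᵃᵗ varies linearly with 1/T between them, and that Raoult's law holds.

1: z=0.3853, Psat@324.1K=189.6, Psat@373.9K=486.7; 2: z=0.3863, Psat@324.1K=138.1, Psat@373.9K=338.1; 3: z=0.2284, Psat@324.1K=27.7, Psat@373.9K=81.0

Bubble-point temperature: ΣzᵢPᵢˢᵃᵗ(T) = P. Interpolate ln Pᵢˢᵃᵗ = aᵢ + bᵢ/T.
  T = 324.1 K: ΣzᵢPᵢˢᵃᵗ = 132.73 kPa
  T = 373.9 K: ΣzᵢPᵢˢᵃᵗ = 336.63 kPa
  T = 349.0 K: ΣzᵢPᵢˢᵃᵗ = 218.47 kPa
  T = 361.4 K: ΣzᵢPᵢˢᵃᵗ = 272.97 kPa
  T = 355.2 K: ΣzᵢPᵢˢᵃᵗ = 244.68 kPa
  T = 358.3 K: ΣzᵢPᵢˢᵃᵗ = 258.56 kPa
  T = 359.9 K: ΣzᵢPᵢˢᵃᵗ = 265.93 kPa
Interpolating between 359.9 K and 361.4 K gives T ≈ 361.3 K.

T = 361.3 K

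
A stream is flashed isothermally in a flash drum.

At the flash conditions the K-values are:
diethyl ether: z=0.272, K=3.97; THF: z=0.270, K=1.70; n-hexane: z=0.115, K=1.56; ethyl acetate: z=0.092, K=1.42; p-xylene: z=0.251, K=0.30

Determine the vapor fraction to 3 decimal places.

ψ = 0.836

Iterate (Newton) starting at ψ = 0.5:
  ψ = 0.500: g = 0.2770, g' = -0.785 → ψ = 0.853
  ψ = 0.853: g = -0.0168, g' = -1.026 → ψ = 0.836
Converged at ψ = 0.836.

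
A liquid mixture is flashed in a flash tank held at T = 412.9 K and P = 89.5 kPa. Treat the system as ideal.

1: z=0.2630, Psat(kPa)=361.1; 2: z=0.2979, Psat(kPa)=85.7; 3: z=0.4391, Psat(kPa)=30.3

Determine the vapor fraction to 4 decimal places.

ψ = 0.3458

Raoult's law: Kᵢ = Pᵢˢᵃᵗ/P = Pᵢˢᵃᵗ/89.5.
  K_1 = 361.1/89.5 = 4.034637, K_2 = 85.7/89.5 = 0.957542, K_3 = 30.3/89.5 = 0.338547
Rachford–Rice: g(ψ) = Σ zᵢ(Kᵢ−1)/(1+ψ(Kᵢ−1)) = 0.
Feasibility: ΣzᵢKᵢ = 1.4950, Σzᵢ/Kᵢ = 1.6733 — both > 1, two phases present.
Iterate (Newton) starting at ψ = 0.69:
  ψ = 0.6900: g = -0.28937, g' = -0.9037 → ψ = 0.3698
  ψ = 0.3698: g = -0.02127, g' = -0.8750 → ψ = 0.3455
  ψ = 0.3455: g = 0.00030, g' = -0.9005 → ψ = 0.3458
Converged at ψ = 0.3458.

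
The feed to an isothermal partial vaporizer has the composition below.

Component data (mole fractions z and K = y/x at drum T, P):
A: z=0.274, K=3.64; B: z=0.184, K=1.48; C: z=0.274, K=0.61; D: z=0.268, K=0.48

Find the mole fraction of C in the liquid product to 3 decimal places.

x_C = 0.360

Newton–Raphson from β = 0.65:
  β = 0.650: g = -0.0200, g' = -0.524 → β = 0.612
Converged at β = 0.612.
Compositions from xᵢ = zᵢ/(1+β(Kᵢ−1)), yᵢ = Kᵢxᵢ:
  A: x = 0.105, y = 0.381
  B: x = 0.142, y = 0.210
  C: x = 0.360, y = 0.220
  D: x = 0.393, y = 0.189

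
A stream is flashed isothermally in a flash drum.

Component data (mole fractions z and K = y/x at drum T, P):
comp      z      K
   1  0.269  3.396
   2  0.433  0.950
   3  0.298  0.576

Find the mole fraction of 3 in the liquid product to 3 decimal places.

Let β = V/F and solve Σ zᵢ(Kᵢ−1)/(1+β(Kᵢ−1)) = 0.
Feasibility: ΣzᵢKᵢ = 1.497, Σzᵢ/Kᵢ = 1.052 — both > 1, two phases present.
Newton–Raphson from β = 0.66:
  β = 0.660: g = 0.0518, g' = -0.336 → β = 0.814
  β = 0.814: g = 0.0029, g' = -0.303 → β = 0.824
Converged at β = 0.824.
Compositions from xᵢ = zᵢ/(1+β(Kᵢ−1)), yᵢ = Kᵢxᵢ:
  1: x = 0.090, y = 0.307
  2: x = 0.452, y = 0.429
  3: x = 0.458, y = 0.264

x_3 = 0.458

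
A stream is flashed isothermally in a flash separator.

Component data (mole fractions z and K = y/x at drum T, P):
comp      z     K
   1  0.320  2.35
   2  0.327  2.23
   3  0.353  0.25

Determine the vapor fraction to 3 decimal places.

Rachford–Rice: g(ψ) = Σ zᵢ(Kᵢ−1)/(1+ψ(Kᵢ−1)) = 0.
g(0) = ΣzᵢKᵢ − 1 = 0.569 and g(1) = 1 − Σzᵢ/Kᵢ = -0.695, so a root lies in (0, 1).
Newton iteration, ψ⁰ = 0.5:
  ψ = 0.500: g = 0.0834, g' = -0.906 → ψ = 0.592
  ψ = 0.592: g = -0.0033, g' = -0.988 → ψ = 0.589
Converged at ψ = 0.589.

ψ = 0.589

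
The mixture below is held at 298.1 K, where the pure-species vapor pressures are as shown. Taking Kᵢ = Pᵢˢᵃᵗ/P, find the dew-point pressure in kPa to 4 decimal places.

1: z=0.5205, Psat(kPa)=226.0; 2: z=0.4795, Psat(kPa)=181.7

At the dew point ψ → 1, so Σzᵢ/Kᵢ = 1 with Kᵢ = Pᵢˢᵃᵗ/P ⇒ 1/P = Σzᵢ/Pᵢˢᵃᵗ.
1/P = 0.5205/226.0 + 0.4795/181.7 = 0.0049421 ⇒ P = 202.3447 kPa

Pdew = 202.3447 kPa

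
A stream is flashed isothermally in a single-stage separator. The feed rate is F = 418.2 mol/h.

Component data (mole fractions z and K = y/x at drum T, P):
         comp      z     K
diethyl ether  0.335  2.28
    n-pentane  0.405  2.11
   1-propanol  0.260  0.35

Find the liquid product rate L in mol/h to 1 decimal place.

L = 33.9 mol/h

Let ψ = V/F and solve Σ zᵢ(Kᵢ−1)/(1+ψ(Kᵢ−1)) = 0.
g(0) = ΣzᵢKᵢ − 1 = 0.709 and g(1) = 1 − Σzᵢ/Kᵢ = -0.082, so a root lies in (0, 1).
Newton iteration, ψ⁰ = 0.42:
  ψ = 0.420: g = 0.3530, g' = -0.672 → ψ = 0.945
  ψ = 0.945: g = -0.0249, g' = -0.970 → ψ = 0.920
  ψ = 0.920: g = -0.0007, g' = -0.917 → ψ = 0.919
Converged at ψ = 0.919.
Then V = ψ·F = 0.9188·418.2 = 384.3 mol/h and L = F − V = 33.9 mol/h.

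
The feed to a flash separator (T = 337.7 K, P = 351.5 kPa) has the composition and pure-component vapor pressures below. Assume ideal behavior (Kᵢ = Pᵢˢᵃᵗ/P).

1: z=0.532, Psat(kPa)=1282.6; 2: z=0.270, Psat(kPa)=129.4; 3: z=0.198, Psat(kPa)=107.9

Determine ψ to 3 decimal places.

ψ = 0.631

Raoult's law: Kᵢ = Pᵢˢᵃᵗ/P = Pᵢˢᵃᵗ/351.5.
  K_1 = 1282.6/351.5 = 3.64893, K_2 = 129.4/351.5 = 0.36814, K_3 = 107.9/351.5 = 0.30697
Rachford–Rice: g(ψ) = Σ zᵢ(Kᵢ−1)/(1+ψ(Kᵢ−1)) = 0.
Check two-phase: ΣzᵢKᵢ = 2.101 > 1 and Σzᵢ/Kᵢ = 1.524 > 1, so g(0) = 1.101 > 0 and g(1) = -0.524 < 0.
Iterate (Newton) starting at ψ = 0.59:
  ψ = 0.590: g = 0.0457, g' = -1.115 → ψ = 0.631
Converged at ψ = 0.631.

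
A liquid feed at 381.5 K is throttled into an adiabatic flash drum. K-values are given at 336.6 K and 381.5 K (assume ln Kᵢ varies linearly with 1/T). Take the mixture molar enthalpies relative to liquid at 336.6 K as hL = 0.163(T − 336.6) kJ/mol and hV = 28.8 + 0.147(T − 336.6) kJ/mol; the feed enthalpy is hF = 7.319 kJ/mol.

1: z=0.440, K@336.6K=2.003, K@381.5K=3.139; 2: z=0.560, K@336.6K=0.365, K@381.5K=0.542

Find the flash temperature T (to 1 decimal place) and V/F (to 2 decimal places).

T = 342.3 K, V/F = 0.22

Adiabatic flash: solve Rachford–Rice at each trial T, then check hF = ψ·hV(T) + (1−ψ)·hL(T).
  T = 336.6 K: K = (2.003, 0.365), RR gives ψ = 0.135, H_out = 3.876 kJ/mol
  T = 381.5 K: K = (3.139, 0.542), RR gives ψ = 0.699, H_out = 26.945 kJ/mol
  T = 359.1 K: K = (2.544, 0.451), RR gives ψ = 0.438, H_out = 16.127 kJ/mol
  T = 347.9 K: K = (2.267, 0.407), RR gives ψ = 0.300, H_out = 10.434 kJ/mol
  T = 342.2 K: K = (2.132, 0.386), RR gives ψ = 0.222, H_out = 7.273 kJ/mol
  T = 345.0 K: K = (2.198, 0.396), RR gives ψ = 0.261, H_out = 8.857 kJ/mol
  T = 343.6 K: K = (2.165, 0.391), RR gives ψ = 0.242, H_out = 8.073 kJ/mol
Linear interpolation between T = 342.2 (H_out = 7.273) and T = 343.6 (H_out = 8.073) on hF = 7.319 gives T ≈ 342.3 K, at which ψ = 0.22.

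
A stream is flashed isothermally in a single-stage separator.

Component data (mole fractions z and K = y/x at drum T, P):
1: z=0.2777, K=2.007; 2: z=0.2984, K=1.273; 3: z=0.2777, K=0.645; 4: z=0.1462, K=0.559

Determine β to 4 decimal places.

β = 0.7340

Rachford–Rice: g(β) = Σ zᵢ(Kᵢ−1)/(1+β(Kᵢ−1)) = 0.
g(0) = ΣzᵢKᵢ − 1 = 0.1980 and g(1) = 1 − Σzᵢ/Kᵢ = -0.0649, so a root lies in (0, 1).
Iterate (Newton) starting at β = 0.56:
  β = 0.5600: g = 0.04081, g' = -0.2365 → β = 0.7325
  β = 0.7325: g = 0.00035, g' = -0.2347 → β = 0.7340
Converged at β = 0.7340.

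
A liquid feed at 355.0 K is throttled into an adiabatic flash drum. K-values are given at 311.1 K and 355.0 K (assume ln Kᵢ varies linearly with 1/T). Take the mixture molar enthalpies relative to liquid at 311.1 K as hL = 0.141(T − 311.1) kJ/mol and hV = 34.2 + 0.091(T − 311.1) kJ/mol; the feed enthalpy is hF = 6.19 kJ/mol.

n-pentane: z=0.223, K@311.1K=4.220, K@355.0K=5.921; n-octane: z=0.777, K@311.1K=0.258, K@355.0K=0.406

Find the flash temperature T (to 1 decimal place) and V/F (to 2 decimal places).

Adiabatic flash: solve Rachford–Rice at each trial T, then check hF = ψ·hV(T) + (1−ψ)·hL(T).
  T = 311.1 K: K = (4.220, 0.258), RR gives ψ = 0.059, H_out = 2.026 kJ/mol
  T = 355.0 K: K = (5.921, 0.406), RR gives ψ = 0.218, H_out = 13.152 kJ/mol
  T = 333.1 K: K = (5.057, 0.329), RR gives ψ = 0.141, H_out = 7.758 kJ/mol
  T = 322.1 K: K = (4.634, 0.292), RR gives ψ = 0.101, H_out = 4.961 kJ/mol
  T = 327.6 K: K = (4.844, 0.310), RR gives ψ = 0.121, H_out = 6.372 kJ/mol
  T = 324.9 K: K = (4.741, 0.301), RR gives ψ = 0.112, H_out = 5.683 kJ/mol
  T = 326.2 K: K = (4.790, 0.306), RR gives ψ = 0.116, H_out = 6.016 kJ/mol
Linear interpolation between T = 326.2 (H_out = 6.016) and T = 327.6 (H_out = 6.372) on hF = 6.19 gives T ≈ 326.9 K, at which ψ = 0.12.

T = 326.9 K, V/F = 0.12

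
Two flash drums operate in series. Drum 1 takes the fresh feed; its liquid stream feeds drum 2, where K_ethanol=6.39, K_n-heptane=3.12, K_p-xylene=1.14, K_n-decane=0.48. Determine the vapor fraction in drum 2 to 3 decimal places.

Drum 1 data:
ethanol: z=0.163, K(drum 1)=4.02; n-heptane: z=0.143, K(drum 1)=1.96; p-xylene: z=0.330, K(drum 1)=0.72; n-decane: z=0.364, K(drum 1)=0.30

V/F (drum 2) = 0.503

Drum 1:
Rachford–Rice: g(ψ₁) = Σ zᵢ(Kᵢ−1)/(1+ψ₁(Kᵢ−1)) = 0.
g(0) = ΣzᵢKᵢ − 1 = 0.282 and g(1) = 1 − Σzᵢ/Kᵢ = -0.785, so a root lies in (0, 1).
Newton iteration, ψ₁⁰ = 0.42:
  ψ₁ = 0.420: g = -0.1508, g' = -0.747 → ψ₁ = 0.218
  ψ₁ = 0.218: g = 0.0111, g' = -0.908 → ψ₁ = 0.230
  ψ₁ = 0.230: g = 0.0001, g' = -0.888 → ψ₁ = 0.231
Converged at ψ₁ = 0.231.
Drum-1 compositions:
  ethanol: x = 0.096, y = 0.386
  n-heptane: x = 0.117, y = 0.229
  p-xylene: x = 0.353, y = 0.254
  n-decane: x = 0.434, y = 0.130
Drum-2 feed = drum-1 liquid: z₂ = (0.0961, 0.1171, 0.3528, 0.4340).
Drum 2:
Material balance + equilibrium reduce to Σ zᵢ(Kᵢ−1)/(1+ψ₂(Kᵢ−1)) = 0.
Check two-phase: ΣzᵢKᵢ = 1.590 > 1 and Σzᵢ/Kᵢ = 1.266 > 1, so g(0) = 0.590 > 0 and g(1) = -0.266 < 0.
Iterate (Newton) starting at ψ₂ = 0.55:
  ψ₂ = 0.550: g = -0.0250, g' = -0.526 → ψ₂ = 0.502
  ψ₂ = 0.502: g = 0.0005, g' = -0.548 → ψ₂ = 0.503
Converged at ψ₂ = 0.503.
  ethanol: x = 0.026, y = 0.165
  n-heptane: x = 0.057, y = 0.177
  p-xylene: x = 0.330, y = 0.376
  n-decane: x = 0.588, y = 0.282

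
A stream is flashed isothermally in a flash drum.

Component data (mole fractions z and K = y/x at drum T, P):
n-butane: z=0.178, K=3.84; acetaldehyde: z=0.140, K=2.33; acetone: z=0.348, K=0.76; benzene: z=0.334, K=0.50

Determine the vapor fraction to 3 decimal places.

Material balance + equilibrium reduce to Σ zᵢ(Kᵢ−1)/(1+ψ(Kᵢ−1)) = 0.
g(0) = ΣzᵢKᵢ − 1 = 0.441 and g(1) = 1 − Σzᵢ/Kᵢ = -0.232, so a root lies in (0, 1).
Newton–Raphson from ψ = 0.57:
  ψ = 0.570: g = -0.0314, g' = -0.480 → ψ = 0.505
  ψ = 0.505: g = 0.0008, g' = -0.507 → ψ = 0.506
Converged at ψ = 0.506.

ψ = 0.506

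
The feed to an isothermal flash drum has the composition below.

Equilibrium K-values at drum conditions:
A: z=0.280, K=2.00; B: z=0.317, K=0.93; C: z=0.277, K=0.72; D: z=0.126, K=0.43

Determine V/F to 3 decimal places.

Material balance + equilibrium reduce to Σ zᵢ(Kᵢ−1)/(1+V/F(Kᵢ−1)) = 0.
Feasibility: ΣzᵢKᵢ = 1.108, Σzᵢ/Kᵢ = 1.159 — both > 1, two phases present.
Iterate (Newton) starting at V/F = 0.31:
  V/F = 0.310: g = 0.0189, g' = -0.251 → V/F = 0.385
  V/F = 0.385: g = 0.0004, g' = -0.242 → V/F = 0.387
Converged at V/F = 0.387.

V/F = 0.387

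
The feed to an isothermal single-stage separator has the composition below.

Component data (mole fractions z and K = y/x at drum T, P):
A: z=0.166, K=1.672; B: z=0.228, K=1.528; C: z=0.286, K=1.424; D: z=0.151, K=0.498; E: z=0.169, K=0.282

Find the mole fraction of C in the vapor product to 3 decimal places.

Material balance + equilibrium reduce to Σ zᵢ(Kᵢ−1)/(1+V/F(Kᵢ−1)) = 0.
Check two-phase: ΣzᵢKᵢ = 1.156 > 1 and Σzᵢ/Kᵢ = 1.352 > 1, so g(0) = 0.156 > 0 and g(1) = -0.352 < 0.
Newton iteration, V/F⁰ = 0.5:
  V/F = 0.500: g = -0.0117, g' = -0.397 → V/F = 0.470
Converged at V/F = 0.470.
Compositions from xᵢ = zᵢ/(1+V/F(Kᵢ−1)), yᵢ = Kᵢxᵢ:
  A: x = 0.126, y = 0.211
  B: x = 0.183, y = 0.279
  C: x = 0.238, y = 0.340
  D: x = 0.198, y = 0.098
  E: x = 0.255, y = 0.072

y_C = 0.340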